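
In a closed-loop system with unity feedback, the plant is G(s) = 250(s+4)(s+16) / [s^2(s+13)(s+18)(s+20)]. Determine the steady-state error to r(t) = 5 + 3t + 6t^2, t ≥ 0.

System type = 2 (two poles at s=0). Taking each input component in turn:
  • 5: tracked with zero error.
  • 3t: tracked with zero error.
  • 6t^2: e_ss = 12/K_a with K_a=400/117 → 3.51.
Total e_ss = 3.51.

3.51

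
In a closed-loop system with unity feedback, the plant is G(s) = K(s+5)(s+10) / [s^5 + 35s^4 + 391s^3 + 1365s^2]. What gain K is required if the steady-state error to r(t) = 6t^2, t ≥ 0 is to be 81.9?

Factoring s^2 from the denominator leaves a polynomial with constant term 1365, so the system is type 2.
K_a = lim_{s→0} s^2·G(s) = K·5·10 / 1365 = (10/273)·K.
e_ss = 12/K_a = 81.9 ⇒ K_a = 40/273 ⇒ K = (40/273)/(10/273) = 4.

4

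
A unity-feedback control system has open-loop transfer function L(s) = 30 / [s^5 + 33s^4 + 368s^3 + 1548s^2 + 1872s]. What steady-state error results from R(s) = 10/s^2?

Factoring s from the denominator leaves a polynomial with constant term 1872, so the system is type 1.
K_v = lim_{s→0} s·L(s) = 30 / 1872 = 5/312.
e_ss = 10/K_v = 10/(5/312) = 624.

624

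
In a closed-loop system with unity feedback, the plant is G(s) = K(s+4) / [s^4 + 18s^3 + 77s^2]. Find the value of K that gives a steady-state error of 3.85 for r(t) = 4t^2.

Factoring s^2 from the denominator leaves a polynomial with constant term 77, so the system is type 2.
K_a = lim_{s→0} s^2·G(s) = K·4 / 77 = (4/77)·K.
e_ss = 8/K_a = 3.85 ⇒ K_a = 160/77 ⇒ K = (160/77)/(4/77) = 40.

40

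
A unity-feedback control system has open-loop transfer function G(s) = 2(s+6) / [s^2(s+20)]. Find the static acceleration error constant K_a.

0.6

The open loop has two poles at the origin → type 2 system.
K_a = lim_{s→0} s^2·G(s) = 2·6 / (20) = 0.6.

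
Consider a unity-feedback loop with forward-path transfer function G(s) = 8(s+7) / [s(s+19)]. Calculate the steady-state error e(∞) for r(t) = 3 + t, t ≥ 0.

One free integrator in G(s): this is a type 1 system. Treating each term separately:
  • 3: tracked with zero error.
  • t: e_ss = 1/K_v with K_v=56/19 → 19/56.
Total e_ss = 19/56.

19/56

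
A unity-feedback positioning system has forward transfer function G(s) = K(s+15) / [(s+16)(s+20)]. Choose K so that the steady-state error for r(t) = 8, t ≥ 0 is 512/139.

No free integrators in G(s): this is a type 0 system.
K_p = lim_{s→0} G(s) = K·15 / (16·20) = (3/64)·K.
e_ss = 8/(1 + K_p) = 512/139 ⇒ 1 + (3/64)·K = 139/64 ⇒ K = 25.

25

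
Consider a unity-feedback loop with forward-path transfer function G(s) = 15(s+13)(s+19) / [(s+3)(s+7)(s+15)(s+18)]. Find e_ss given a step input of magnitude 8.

G(s) has no factors of s in the denominator, so the system is type 0.
K_p = lim_{s→0} G(s) = 15·13·19 / (3·7·15·18) = 247/378.
e_ss = 8/(1 + K_p) = 8/(625/378) = 4.8384.

4.8384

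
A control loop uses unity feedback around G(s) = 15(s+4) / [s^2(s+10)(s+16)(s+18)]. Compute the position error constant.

infinity

K_p = lim_{s→0} G(s); with 2 poles at the origin the limit diverges, so K_p = ∞.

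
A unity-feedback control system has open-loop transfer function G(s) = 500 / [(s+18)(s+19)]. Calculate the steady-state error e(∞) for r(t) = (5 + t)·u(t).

infinity

G(s) has no factors of s in the denominator, so the system is type 0. Treating each term separately:
  • 5: e_ss = 5/(1+K_p) with K_p=250/171 → 855/421.
  • t: a type-0 system cannot track it, e_ss → ∞.
The unbounded component dominates.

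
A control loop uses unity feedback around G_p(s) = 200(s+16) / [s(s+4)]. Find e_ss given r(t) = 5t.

1/160

System type = 1 (one pole at s=0).
K_v = lim_{s→0} s·G_p(s) = 200·16 / (4) = 800.
e_ss = 5/K_v = 5/800 = 1/160.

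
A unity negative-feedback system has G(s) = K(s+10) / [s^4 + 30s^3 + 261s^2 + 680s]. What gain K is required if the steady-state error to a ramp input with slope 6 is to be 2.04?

Lowest-order denominator term is 680s, so the open loop has 1 pole at the origin → type 1 system.
K_v = lim_{s→0} s·G(s) = K·10 / 680 = (1/68)·K.
e_ss = 6/K_v = 2.04 ⇒ K_v = 50/17 ⇒ K = (50/17)/(1/68) = 200.

200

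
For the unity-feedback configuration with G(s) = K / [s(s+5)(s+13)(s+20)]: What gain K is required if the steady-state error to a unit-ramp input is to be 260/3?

G(s) has one factor of s in the denominator, so the system is type 1.
K_v = lim_{s→0} s·G(s) = K / (5·13·20) = (1/1300)·K.
e_ss = 1/K_v = 260/3 ⇒ K_v = 3/260 ⇒ K = (3/260)/(1/1300) = 15.

15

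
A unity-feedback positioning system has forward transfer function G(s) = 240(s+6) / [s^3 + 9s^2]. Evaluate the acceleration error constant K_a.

160

The denominator has no term below 9s^2 — 2 poles at s=0, type 2.
K_a = lim_{s→0} s^2·G(s) = 240·6 / 9 = 160.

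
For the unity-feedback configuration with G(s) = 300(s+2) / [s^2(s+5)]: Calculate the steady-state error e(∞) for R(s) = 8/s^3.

System type = 2 (two poles at s=0).
K_a = lim_{s→0} s^2·G(s) = 300·2 / (5) = 120.
r(t) = 4t^2 gives R(s) = 8/s^3.
e_ss = 8/K_a = 8/120 = 1/15.

1/15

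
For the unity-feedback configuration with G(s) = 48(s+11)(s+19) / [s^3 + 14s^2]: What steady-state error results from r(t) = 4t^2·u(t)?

Lowest-order denominator term is 14s^2, so the open loop has 2 poles at the origin → type 2 system.
K_a = lim_{s→0} s^2·G(s) = 48·11·19 / 14 = 5016/7.
r(t) = 4t^2 gives R(s) = 8/s^3.
e_ss = 8/K_a = 8/(5016/7) = 7/627.

7/627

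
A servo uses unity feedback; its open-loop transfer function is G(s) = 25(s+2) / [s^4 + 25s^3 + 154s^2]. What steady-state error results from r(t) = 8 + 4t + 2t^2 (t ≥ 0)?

12.32

Lowest-order denominator term is 154s^2, so the open loop has 2 poles at the origin → type 2 system. Taking each input component in turn:
  • 8: tracked with zero error.
  • 4t: tracked with zero error.
  • 2t^2: e_ss = 4/K_a with K_a=25/77 → 12.32.
Total e_ss = 12.32.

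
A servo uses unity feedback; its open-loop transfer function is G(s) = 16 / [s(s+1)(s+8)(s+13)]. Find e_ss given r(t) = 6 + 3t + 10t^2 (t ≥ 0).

One free integrator in G(s): this is a type 1 system. Treating each term separately:
  • 6: tracked with zero error.
  • 3t: e_ss = 3/K_v with K_v=2/13 → 19.5.
  • 10t^2: a type-1 system cannot track it, e_ss → ∞.
The unbounded component dominates.

infinity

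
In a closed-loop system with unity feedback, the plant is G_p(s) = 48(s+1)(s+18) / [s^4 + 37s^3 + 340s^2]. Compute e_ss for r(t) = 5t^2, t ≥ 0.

425/108

The denominator has no term below 340s^2 — 2 poles at s=0, type 2.
K_a = lim_{s→0} s^2·G_p(s) = 48·1·18 / 340 = 216/85.
r(t) = 5t^2 gives R(s) = 10/s^3.
e_ss = 10/K_a = 10/(216/85) = 425/108.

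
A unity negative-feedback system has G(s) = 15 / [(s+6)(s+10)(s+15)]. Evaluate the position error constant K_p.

1/60

G(s) has no factors of s in the denominator, so the system is type 0.
K_p = lim_{s→0} G(s) = 15 / (6·10·15) = 1/60.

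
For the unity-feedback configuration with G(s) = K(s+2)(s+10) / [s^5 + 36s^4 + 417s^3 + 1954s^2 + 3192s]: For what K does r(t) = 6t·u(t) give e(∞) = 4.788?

200

Factoring s from the denominator leaves a polynomial with constant term 3192, so the system is type 1.
K_v = lim_{s→0} s·G(s) = K·2·10 / 3192 = (5/798)·K.
e_ss = 6/K_v = 4.788 ⇒ K_v = 500/399 ⇒ K = (500/399)/(5/798) = 200.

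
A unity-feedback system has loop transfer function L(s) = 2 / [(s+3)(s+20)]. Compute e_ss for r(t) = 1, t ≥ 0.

30/31

L(s) has no factors of s in the denominator, so the system is type 0.
K_p = lim_{s→0} L(s) = 2 / (3·20) = 1/30.
e_ss = 1/(1 + K_p) = 1/(31/30) = 30/31.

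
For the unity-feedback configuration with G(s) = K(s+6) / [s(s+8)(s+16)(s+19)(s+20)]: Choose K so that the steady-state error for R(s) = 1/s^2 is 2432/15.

The open loop has one pole at the origin → type 1 system.
K_v = lim_{s→0} s·G(s) = K·6 / (8·16·19·20) = (3/24320)·K.
e_ss = 1/K_v = 2432/15 ⇒ K_v = 15/2432 ⇒ K = (15/2432)/(3/24320) = 50.

50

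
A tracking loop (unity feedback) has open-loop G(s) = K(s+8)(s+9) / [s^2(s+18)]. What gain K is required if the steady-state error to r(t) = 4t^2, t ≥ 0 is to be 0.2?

The open loop has two poles at the origin → type 2 system.
K_a = lim_{s→0} s^2·G(s) = K·8·9 / (18) = 4·K.
e_ss = 8/K_a = 0.2 ⇒ K_a = 40 ⇒ K = 40/4 = 10.

10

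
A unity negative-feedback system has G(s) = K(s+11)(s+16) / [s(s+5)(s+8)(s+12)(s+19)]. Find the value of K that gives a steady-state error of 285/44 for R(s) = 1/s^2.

One free integrator in G(s): this is a type 1 system.
K_v = lim_{s→0} s·G(s) = K·11·16 / (5·8·12·19) = (11/570)·K.
e_ss = 1/K_v = 285/44 ⇒ K_v = 44/285 ⇒ K = (44/285)/(11/570) = 8.

8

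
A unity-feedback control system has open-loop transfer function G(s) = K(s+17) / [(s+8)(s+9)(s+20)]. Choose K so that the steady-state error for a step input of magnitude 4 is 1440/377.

4

No free integrators in G(s): this is a type 0 system.
K_p = lim_{s→0} G(s) = K·17 / (8·9·20) = (17/1440)·K.
e_ss = 4/(1 + K_p) = 1440/377 ⇒ 1 + (17/1440)·K = 377/360 ⇒ K = 4.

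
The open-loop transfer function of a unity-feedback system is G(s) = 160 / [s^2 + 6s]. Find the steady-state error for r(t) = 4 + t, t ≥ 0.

The denominator has no term below 6s — 1 pole at s=0, type 1. Taking each input component in turn:
  • 4: tracked with zero error.
  • t: e_ss = 1/K_v with K_v=80/3 → 0.0375.
Total e_ss = 0.0375.

0.0375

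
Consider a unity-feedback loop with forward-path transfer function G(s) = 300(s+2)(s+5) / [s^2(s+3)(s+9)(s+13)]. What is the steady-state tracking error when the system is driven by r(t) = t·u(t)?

System type = 2 (two poles at s=0).
A type-2 system has K_v = ∞, so it tracks a ramp input with zero steady-state error.

0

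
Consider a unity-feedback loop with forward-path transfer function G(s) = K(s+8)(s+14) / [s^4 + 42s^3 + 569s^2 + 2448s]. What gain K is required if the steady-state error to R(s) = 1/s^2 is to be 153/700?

100

The denominator has no term below 2448s — 1 pole at s=0, type 1.
K_v = lim_{s→0} s·G(s) = K·8·14 / 2448 = (7/153)·K.
e_ss = 1/K_v = 153/700 ⇒ K_v = 700/153 ⇒ K = (700/153)/(7/153) = 100.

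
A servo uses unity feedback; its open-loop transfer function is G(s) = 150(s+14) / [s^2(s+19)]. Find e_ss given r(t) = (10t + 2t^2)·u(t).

Two free integrators in G(s): this is a type 2 system. Taking each input component in turn:
  • 10t: tracked with zero error.
  • 2t^2: e_ss = 4/K_a with K_a=2100/19 → 19/525.
Total e_ss = 19/525.

19/525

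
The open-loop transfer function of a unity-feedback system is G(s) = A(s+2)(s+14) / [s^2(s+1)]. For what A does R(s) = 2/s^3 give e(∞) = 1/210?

15

System type = 2 (two poles at s=0).
K_a = lim_{s→0} s^2·G(s) = A·2·14 / (1) = 28·A.
e_ss = 2/K_a = 1/210 ⇒ K_a = 420 ⇒ A = 420/28 = 15.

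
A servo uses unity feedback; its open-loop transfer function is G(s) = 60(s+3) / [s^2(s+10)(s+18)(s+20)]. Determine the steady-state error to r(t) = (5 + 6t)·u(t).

The open loop has two poles at the origin → type 2 system. Taking each input component in turn:
  • 5: tracked with zero error.
  • 6t: tracked with zero error.
Total e_ss = 0.

0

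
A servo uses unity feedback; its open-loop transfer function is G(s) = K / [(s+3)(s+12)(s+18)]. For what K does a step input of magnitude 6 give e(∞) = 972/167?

G(s) has no factors of s in the denominator, so the system is type 0.
K_p = lim_{s→0} G(s) = K / (3·12·18) = (1/648)·K.
e_ss = 6/(1 + K_p) = 972/167 ⇒ 1 + (1/648)·K = 167/162 ⇒ K = 20.

20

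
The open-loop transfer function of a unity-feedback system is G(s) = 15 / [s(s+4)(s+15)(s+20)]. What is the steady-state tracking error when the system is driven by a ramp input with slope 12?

960

G(s) has one factor of s in the denominator, so the system is type 1.
K_v = lim_{s→0} s·G(s) = 15 / (4·15·20) = 0.0125.
e_ss = 12/K_v = 12/0.0125 = 960.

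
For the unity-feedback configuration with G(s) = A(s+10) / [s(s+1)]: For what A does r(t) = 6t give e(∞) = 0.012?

50

System type = 1 (one pole at s=0).
K_v = lim_{s→0} s·G(s) = A·10 / (1) = 10·A.
e_ss = 6/K_v = 0.012 ⇒ K_v = 500 ⇒ A = 500/10 = 50.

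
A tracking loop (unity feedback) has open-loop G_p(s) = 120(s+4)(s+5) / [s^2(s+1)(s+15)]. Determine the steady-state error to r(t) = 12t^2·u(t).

G_p(s) has two factors of s in the denominator, so the system is type 2.
K_a = lim_{s→0} s^2·G_p(s) = 120·4·5 / (1·15) = 160.
r(t) = 12t^2 gives R(s) = 24/s^3.
e_ss = 24/K_a = 24/160 = 0.15.

0.15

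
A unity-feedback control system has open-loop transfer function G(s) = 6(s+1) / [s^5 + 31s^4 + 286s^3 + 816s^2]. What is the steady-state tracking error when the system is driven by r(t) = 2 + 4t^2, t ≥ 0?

The denominator has no term below 816s^2 — 2 poles at s=0, type 2. By superposition:
  • 2: tracked with zero error.
  • 4t^2: e_ss = 8/K_a with K_a=1/136 → 1088.
Total e_ss = 1088.

1088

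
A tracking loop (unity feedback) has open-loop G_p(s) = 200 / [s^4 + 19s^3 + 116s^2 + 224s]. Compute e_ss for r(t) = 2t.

2.24

The denominator has no term below 224s — 1 pole at s=0, type 1.
K_v = lim_{s→0} s·G_p(s) = 200 / 224 = 25/28.
e_ss = 2/K_v = 2/(25/28) = 2.24.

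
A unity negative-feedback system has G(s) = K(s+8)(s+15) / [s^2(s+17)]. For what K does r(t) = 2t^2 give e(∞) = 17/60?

2

The open loop has two poles at the origin → type 2 system.
K_a = lim_{s→0} s^2·G(s) = K·8·15 / (17) = (120/17)·K.
e_ss = 4/K_a = 17/60 ⇒ K_a = 240/17 ⇒ K = (240/17)/(120/17) = 2.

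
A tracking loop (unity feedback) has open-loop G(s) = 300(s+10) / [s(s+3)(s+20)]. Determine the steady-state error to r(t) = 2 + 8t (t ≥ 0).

G(s) has one factor of s in the denominator, so the system is type 1. Taking each input component in turn:
  • 2: tracked with zero error.
  • 8t: e_ss = 8/K_v with K_v=50 → 0.16.
Total e_ss = 0.16.

0.16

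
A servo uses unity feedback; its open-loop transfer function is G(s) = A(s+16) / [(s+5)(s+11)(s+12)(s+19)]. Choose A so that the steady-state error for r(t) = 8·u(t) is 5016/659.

The open loop has no poles at the origin → type 0 system.
K_p = lim_{s→0} G(s) = A·16 / (5·11·12·19) = (4/3135)·A.
e_ss = 8/(1 + K_p) = 5016/659 ⇒ 1 + (4/3135)·A = 659/627 ⇒ A = 40.

40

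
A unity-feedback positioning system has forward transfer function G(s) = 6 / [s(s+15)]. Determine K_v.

The open loop has one pole at the origin → type 1 system.
K_v = lim_{s→0} s·G(s) = 6 / (15) = 0.4.

0.4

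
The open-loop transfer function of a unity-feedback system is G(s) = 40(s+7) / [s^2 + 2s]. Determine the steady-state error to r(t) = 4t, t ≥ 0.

Lowest-order denominator term is 2s, so the open loop has 1 pole at the origin → type 1 system.
K_v = lim_{s→0} s·G(s) = 40·7 / 2 = 140.
e_ss = 4/K_v = 4/140 = 1/35.

1/35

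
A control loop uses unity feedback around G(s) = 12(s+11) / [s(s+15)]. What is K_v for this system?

8.8

System type = 1 (one pole at s=0).
K_v = lim_{s→0} s·G(s) = 12·11 / (15) = 8.8.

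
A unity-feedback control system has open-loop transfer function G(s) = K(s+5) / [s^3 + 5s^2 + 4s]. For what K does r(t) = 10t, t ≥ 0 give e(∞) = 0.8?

Factoring s from the denominator leaves a polynomial with constant term 4, so the system is type 1.
K_v = lim_{s→0} s·G(s) = K·5 / 4 = 1.25·K.
e_ss = 10/K_v = 0.8 ⇒ K_v = 12.5 ⇒ K = 12.5/1.25 = 10.

10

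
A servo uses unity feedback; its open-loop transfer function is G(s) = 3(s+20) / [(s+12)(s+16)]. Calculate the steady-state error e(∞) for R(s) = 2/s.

The open loop has no poles at the origin → type 0 system.
K_p = lim_{s→0} G(s) = 3·20 / (12·16) = 0.3125.
e_ss = 2/(1 + K_p) = 2/1.3125 = 32/21.

32/21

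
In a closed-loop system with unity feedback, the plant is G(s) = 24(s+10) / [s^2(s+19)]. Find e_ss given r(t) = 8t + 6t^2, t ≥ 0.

0.95

The open loop has two poles at the origin → type 2 system. By superposition:
  • 8t: tracked with zero error.
  • 6t^2: e_ss = 12/K_a with K_a=240/19 → 0.95.
Total e_ss = 0.95.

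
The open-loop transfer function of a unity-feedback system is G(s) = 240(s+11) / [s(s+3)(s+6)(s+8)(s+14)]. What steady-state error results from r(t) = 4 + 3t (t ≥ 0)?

126/55

G(s) has one factor of s in the denominator, so the system is type 1. Taking each input component in turn:
  • 4: tracked with zero error.
  • 3t: e_ss = 3/K_v with K_v=55/42 → 126/55.
Total e_ss = 126/55.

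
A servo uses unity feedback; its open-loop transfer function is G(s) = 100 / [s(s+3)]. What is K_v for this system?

The open loop has one pole at the origin → type 1 system.
K_v = lim_{s→0} s·G(s) = 100 / (3) = 100/3.

100/3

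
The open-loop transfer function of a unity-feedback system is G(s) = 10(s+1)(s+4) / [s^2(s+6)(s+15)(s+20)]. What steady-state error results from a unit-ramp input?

0

G(s) has two factors of s in the denominator, so the system is type 2.
K_v = ∞ for a type-2 system; e_ss to a ramp is zero.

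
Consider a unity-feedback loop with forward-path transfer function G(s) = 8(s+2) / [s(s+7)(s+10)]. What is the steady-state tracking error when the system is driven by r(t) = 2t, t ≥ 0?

System type = 1 (one pole at s=0).
K_v = lim_{s→0} s·G(s) = 8·2 / (7·10) = 8/35.
e_ss = 2/K_v = 2/(8/35) = 8.75.

8.75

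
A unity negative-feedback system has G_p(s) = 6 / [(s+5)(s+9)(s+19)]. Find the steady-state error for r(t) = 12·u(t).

The open loop has no poles at the origin → type 0 system.
K_p = lim_{s→0} G_p(s) = 6 / (5·9·19) = 2/285.
e_ss = 12/(1 + K_p) = 12/(287/285) = 3420/287.

3420/287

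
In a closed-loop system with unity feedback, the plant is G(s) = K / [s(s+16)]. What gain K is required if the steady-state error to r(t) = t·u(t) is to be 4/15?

The open loop has one pole at the origin → type 1 system.
K_v = lim_{s→0} s·G(s) = K / (16) = 0.0625·K.
e_ss = 1/K_v = 4/15 ⇒ K_v = 3.75 ⇒ K = 3.75/0.0625 = 60.

60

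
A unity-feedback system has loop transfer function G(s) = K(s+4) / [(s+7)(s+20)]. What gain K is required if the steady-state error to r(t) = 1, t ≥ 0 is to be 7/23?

System type = 0 (no poles at s=0).
K_p = lim_{s→0} G(s) = K·4 / (7·20) = (1/35)·K.
e_ss = 1/(1 + K_p) = 7/23 ⇒ 1 + (1/35)·K = 23/7 ⇒ K = 80.

80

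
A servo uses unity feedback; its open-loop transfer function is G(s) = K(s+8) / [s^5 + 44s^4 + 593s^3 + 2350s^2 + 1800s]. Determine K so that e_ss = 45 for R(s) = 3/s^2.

15

The denominator has no term below 1800s — 1 pole at s=0, type 1.
K_v = lim_{s→0} s·G(s) = K·8 / 1800 = (1/225)·K.
e_ss = 3/K_v = 45 ⇒ K_v = 1/15 ⇒ K = (1/15)/(1/225) = 15.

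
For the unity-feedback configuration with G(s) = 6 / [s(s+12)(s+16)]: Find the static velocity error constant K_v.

One free integrator in G(s): this is a type 1 system.
K_v = lim_{s→0} s·G(s) = 6 / (12·16) = 1/32.

1/32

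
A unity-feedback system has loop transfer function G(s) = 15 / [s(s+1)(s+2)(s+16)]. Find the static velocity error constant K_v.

15/32

System type = 1 (one pole at s=0).
K_v = lim_{s→0} s·G(s) = 15 / (1·2·16) = 15/32.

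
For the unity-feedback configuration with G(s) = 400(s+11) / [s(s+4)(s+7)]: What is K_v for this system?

The open loop has one pole at the origin → type 1 system.
K_v = lim_{s→0} s·G(s) = 400·11 / (4·7) = 1100/7.

1100/7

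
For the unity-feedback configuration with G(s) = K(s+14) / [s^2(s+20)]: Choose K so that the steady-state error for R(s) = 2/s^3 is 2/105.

150

System type = 2 (two poles at s=0).
K_a = lim_{s→0} s^2·G(s) = K·14 / (20) = 0.7·K.
e_ss = 2/K_a = 2/105 ⇒ K_a = 105 ⇒ K = 105/0.7 = 150.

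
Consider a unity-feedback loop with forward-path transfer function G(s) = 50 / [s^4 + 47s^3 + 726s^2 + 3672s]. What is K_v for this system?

The denominator has no term below 3672s — 1 pole at s=0, type 1.
K_v = lim_{s→0} s·G(s) = 50 / 3672 = 25/1836.

25/1836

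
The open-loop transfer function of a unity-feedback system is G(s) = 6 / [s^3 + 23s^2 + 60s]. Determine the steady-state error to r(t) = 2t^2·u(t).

infinity

Lowest-order denominator term is 60s, so the open loop has 1 pole at the origin → type 1 system.
For a type-1 system K_a = 0, so e_ss to a parabolic input is unbounded.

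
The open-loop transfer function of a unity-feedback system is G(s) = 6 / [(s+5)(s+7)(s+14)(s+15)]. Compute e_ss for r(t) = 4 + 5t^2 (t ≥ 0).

infinity

No free integrators in G(s): this is a type 0 system. Treating each term separately:
  • 4: e_ss = 4/(1+K_p) with K_p=1/1225 → 2450/613.
  • 5t^2: a type-0 system cannot track it, e_ss → ∞.
The unbounded component dominates.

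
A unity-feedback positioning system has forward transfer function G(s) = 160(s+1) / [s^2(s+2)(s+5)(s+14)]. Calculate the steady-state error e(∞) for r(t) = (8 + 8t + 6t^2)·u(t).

10.5

Two free integrators in G(s): this is a type 2 system. Taking each input component in turn:
  • 8: tracked with zero error.
  • 8t: tracked with zero error.
  • 6t^2: e_ss = 12/K_a with K_a=8/7 → 10.5.
Total e_ss = 10.5.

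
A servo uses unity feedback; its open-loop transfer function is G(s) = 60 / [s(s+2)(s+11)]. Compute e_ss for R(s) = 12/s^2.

4.4

The open loop has one pole at the origin → type 1 system.
K_v = lim_{s→0} s·G(s) = 60 / (2·11) = 30/11.
e_ss = 12/K_v = 12/(30/11) = 4.4.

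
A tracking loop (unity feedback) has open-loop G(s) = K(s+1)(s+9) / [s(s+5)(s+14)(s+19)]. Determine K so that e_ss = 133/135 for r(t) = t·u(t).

System type = 1 (one pole at s=0).
K_v = lim_{s→0} s·G(s) = K·1·9 / (5·14·19) = (9/1330)·K.
e_ss = 1/K_v = 133/135 ⇒ K_v = 135/133 ⇒ K = (135/133)/(9/1330) = 150.

150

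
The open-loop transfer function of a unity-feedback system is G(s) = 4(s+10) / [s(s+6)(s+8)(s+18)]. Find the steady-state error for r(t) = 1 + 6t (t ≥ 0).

One free integrator in G(s): this is a type 1 system. Treating each term separately:
  • 1: tracked with zero error.
  • 6t: e_ss = 6/K_v with K_v=5/108 → 129.6.
Total e_ss = 129.6.

129.6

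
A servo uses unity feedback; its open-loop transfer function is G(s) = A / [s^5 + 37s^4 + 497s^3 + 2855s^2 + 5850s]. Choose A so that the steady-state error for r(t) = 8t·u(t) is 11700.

Factoring s from the denominator leaves a polynomial with constant term 5850, so the system is type 1.
K_v = lim_{s→0} s·G(s) = A / 5850 = (1/5850)·A.
e_ss = 8/K_v = 11700 ⇒ K_v = 2/2925 ⇒ A = (2/2925)/(1/5850) = 4.

4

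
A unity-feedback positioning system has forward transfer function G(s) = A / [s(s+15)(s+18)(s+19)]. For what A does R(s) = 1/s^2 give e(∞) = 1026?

G(s) has one factor of s in the denominator, so the system is type 1.
K_v = lim_{s→0} s·G(s) = A / (15·18·19) = (1/5130)·A.
e_ss = 1/K_v = 1026 ⇒ K_v = 1/1026 ⇒ A = (1/1026)/(1/5130) = 5.

5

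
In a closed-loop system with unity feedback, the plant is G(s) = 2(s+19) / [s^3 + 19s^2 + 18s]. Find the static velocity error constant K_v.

Factoring s from the denominator leaves a polynomial with constant term 18, so the system is type 1.
K_v = lim_{s→0} s·G(s) = 2·19 / 18 = 19/9.

19/9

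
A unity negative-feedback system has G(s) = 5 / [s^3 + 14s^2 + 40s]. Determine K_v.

0.125

Lowest-order denominator term is 40s, so the open loop has 1 pole at the origin → type 1 system.
K_v = lim_{s→0} s·G(s) = 5 / 40 = 0.125.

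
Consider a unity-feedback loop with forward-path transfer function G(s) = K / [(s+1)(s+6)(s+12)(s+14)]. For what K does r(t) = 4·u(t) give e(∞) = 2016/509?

10

G(s) has no factors of s in the denominator, so the system is type 0.
K_p = lim_{s→0} G(s) = K / (1·6·12·14) = (1/1008)·K.
e_ss = 4/(1 + K_p) = 2016/509 ⇒ 1 + (1/1008)·K = 509/504 ⇒ K = 10.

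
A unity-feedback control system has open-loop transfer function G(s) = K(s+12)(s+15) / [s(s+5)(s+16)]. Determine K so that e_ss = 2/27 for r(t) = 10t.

60

G(s) has one factor of s in the denominator, so the system is type 1.
K_v = lim_{s→0} s·G(s) = K·12·15 / (5·16) = 2.25·K.
e_ss = 10/K_v = 2/27 ⇒ K_v = 135 ⇒ K = 135/2.25 = 60.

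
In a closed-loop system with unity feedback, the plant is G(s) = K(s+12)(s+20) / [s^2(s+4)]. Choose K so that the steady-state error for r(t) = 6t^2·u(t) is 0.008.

System type = 2 (two poles at s=0).
K_a = lim_{s→0} s^2·G(s) = K·12·20 / (4) = 60·K.
e_ss = 12/K_a = 0.008 ⇒ K_a = 1500 ⇒ K = 1500/60 = 25.

25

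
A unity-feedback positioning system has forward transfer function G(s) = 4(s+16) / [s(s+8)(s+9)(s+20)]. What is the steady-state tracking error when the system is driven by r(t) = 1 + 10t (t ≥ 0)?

G(s) has one factor of s in the denominator, so the system is type 1. Taking each input component in turn:
  • 1: tracked with zero error.
  • 10t: e_ss = 10/K_v with K_v=2/45 → 225.
Total e_ss = 225.

225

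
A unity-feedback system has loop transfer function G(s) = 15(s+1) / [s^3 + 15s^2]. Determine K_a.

Factoring s^2 from the denominator leaves a polynomial with constant term 15, so the system is type 2.
K_a = lim_{s→0} s^2·G(s) = 15·1 / 15 = 1.

1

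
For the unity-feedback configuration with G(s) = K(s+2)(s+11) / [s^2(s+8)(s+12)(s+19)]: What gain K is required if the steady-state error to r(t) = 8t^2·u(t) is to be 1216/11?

System type = 2 (two poles at s=0).
K_a = lim_{s→0} s^2·G(s) = K·2·11 / (8·12·19) = (11/912)·K.
e_ss = 16/K_a = 1216/11 ⇒ K_a = 11/76 ⇒ K = (11/76)/(11/912) = 12.

12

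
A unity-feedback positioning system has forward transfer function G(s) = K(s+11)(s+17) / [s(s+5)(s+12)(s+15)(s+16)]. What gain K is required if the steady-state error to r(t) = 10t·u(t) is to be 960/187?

150

System type = 1 (one pole at s=0).
K_v = lim_{s→0} s·G(s) = K·11·17 / (5·12·15·16) = (187/14400)·K.
e_ss = 10/K_v = 960/187 ⇒ K_v = 187/96 ⇒ K = (187/96)/(187/14400) = 150.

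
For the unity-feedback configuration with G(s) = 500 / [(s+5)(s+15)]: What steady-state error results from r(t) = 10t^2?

infinity

No free integrators in G(s): this is a type 0 system.
For a type-0 system K_a = 0, so e_ss to a parabolic input is unbounded.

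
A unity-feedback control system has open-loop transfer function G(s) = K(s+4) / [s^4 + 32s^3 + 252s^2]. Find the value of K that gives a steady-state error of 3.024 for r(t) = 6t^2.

250

Factoring s^2 from the denominator leaves a polynomial with constant term 252, so the system is type 2.
K_a = lim_{s→0} s^2·G(s) = K·4 / 252 = (1/63)·K.
e_ss = 12/K_a = 3.024 ⇒ K_a = 250/63 ⇒ K = (250/63)/(1/63) = 250.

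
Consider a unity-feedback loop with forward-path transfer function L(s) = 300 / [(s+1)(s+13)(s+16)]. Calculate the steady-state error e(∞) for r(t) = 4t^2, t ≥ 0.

No free integrators in L(s): this is a type 0 system.
K_a = lim_{s→0} s^2·L(s) = 0; the steady-state error to this parabolic input grows without bound.

infinity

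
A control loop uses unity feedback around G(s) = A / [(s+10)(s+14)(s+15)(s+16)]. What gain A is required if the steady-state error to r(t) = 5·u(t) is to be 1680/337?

No free integrators in G(s): this is a type 0 system.
K_p = lim_{s→0} G(s) = A / (10·14·15·16) = (1/33600)·A.
e_ss = 5/(1 + K_p) = 1680/337 ⇒ 1 + (1/33600)·A = 337/336 ⇒ A = 100.

100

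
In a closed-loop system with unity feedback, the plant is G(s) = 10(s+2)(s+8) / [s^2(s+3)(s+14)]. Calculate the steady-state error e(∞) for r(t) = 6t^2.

System type = 2 (two poles at s=0).
K_a = lim_{s→0} s^2·G(s) = 10·2·8 / (3·14) = 80/21.
r(t) = 6t^2 gives R(s) = 12/s^3.
e_ss = 12/K_a = 12/(80/21) = 3.15.

3.15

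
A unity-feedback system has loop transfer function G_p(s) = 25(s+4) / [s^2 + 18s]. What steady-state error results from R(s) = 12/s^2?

Lowest-order denominator term is 18s, so the open loop has 1 pole at the origin → type 1 system.
K_v = lim_{s→0} s·G_p(s) = 25·4 / 18 = 50/9.
e_ss = 12/K_v = 12/(50/9) = 2.16.

2.16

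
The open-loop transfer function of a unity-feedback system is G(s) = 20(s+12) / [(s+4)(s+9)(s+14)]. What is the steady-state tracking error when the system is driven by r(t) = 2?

System type = 0 (no poles at s=0).
K_p = lim_{s→0} G(s) = 20·12 / (4·9·14) = 10/21.
e_ss = 2/(1 + K_p) = 2/(31/21) = 42/31.

42/31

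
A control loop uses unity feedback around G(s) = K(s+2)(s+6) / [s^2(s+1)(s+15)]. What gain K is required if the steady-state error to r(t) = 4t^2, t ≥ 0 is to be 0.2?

System type = 2 (two poles at s=0).
K_a = lim_{s→0} s^2·G(s) = K·2·6 / (1·15) = 0.8·K.
e_ss = 8/K_a = 0.2 ⇒ K_a = 40 ⇒ K = 40/0.8 = 50.

50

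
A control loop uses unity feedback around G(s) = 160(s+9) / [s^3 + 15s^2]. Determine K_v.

infinity

K_v = lim_{s→0} s·G(s); with 2 poles at the origin the limit diverges, so K_v = ∞.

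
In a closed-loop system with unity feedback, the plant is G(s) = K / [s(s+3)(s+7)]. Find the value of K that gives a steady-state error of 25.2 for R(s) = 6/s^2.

5

G(s) has one factor of s in the denominator, so the system is type 1.
K_v = lim_{s→0} s·G(s) = K / (3·7) = (1/21)·K.
e_ss = 6/K_v = 25.2 ⇒ K_v = 5/21 ⇒ K = (5/21)/(1/21) = 5.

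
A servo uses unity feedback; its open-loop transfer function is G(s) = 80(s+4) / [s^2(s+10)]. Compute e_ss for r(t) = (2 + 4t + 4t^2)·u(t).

Two free integrators in G(s): this is a type 2 system. Treating each term separately:
  • 2: tracked with zero error.
  • 4t: tracked with zero error.
  • 4t^2: e_ss = 8/K_a with K_a=32 → 0.25.
Total e_ss = 0.25.

0.25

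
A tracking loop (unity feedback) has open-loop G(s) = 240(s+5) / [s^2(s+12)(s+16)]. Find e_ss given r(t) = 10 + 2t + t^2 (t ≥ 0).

System type = 2 (two poles at s=0). Treating each term separately:
  • 10: tracked with zero error.
  • 2t: tracked with zero error.
  • t^2: e_ss = 2/K_a with K_a=6.25 → 0.32.
Total e_ss = 0.32.

0.32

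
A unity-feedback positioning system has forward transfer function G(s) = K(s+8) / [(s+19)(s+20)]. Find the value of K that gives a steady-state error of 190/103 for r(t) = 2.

4

No free integrators in G(s): this is a type 0 system.
K_p = lim_{s→0} G(s) = K·8 / (19·20) = (2/95)·K.
e_ss = 2/(1 + K_p) = 190/103 ⇒ 1 + (2/95)·K = 103/95 ⇒ K = 4.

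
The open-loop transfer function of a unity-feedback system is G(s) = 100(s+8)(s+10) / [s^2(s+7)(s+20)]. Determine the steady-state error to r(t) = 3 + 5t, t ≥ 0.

G(s) has two factors of s in the denominator, so the system is type 2. By superposition:
  • 3: tracked with zero error.
  • 5t: tracked with zero error.
Total e_ss = 0.

0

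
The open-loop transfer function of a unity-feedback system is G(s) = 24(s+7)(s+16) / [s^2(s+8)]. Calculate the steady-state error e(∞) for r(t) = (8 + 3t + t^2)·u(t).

1/168

System type = 2 (two poles at s=0). By superposition:
  • 8: tracked with zero error.
  • 3t: tracked with zero error.
  • t^2: e_ss = 2/K_a with K_a=336 → 1/168.
Total e_ss = 1/168.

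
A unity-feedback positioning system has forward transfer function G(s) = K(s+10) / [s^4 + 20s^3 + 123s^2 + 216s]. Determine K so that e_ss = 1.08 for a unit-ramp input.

20

Lowest-order denominator term is 216s, so the open loop has 1 pole at the origin → type 1 system.
K_v = lim_{s→0} s·G(s) = K·10 / 216 = (5/108)·K.
e_ss = 1/K_v = 1.08 ⇒ K_v = 25/27 ⇒ K = (25/27)/(5/108) = 20.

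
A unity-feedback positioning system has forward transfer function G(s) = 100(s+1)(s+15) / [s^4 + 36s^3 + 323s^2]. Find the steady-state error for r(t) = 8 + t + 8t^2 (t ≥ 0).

1292/375

Lowest-order denominator term is 323s^2, so the open loop has 2 poles at the origin → type 2 system. Taking each input component in turn:
  • 8: tracked with zero error.
  • t: tracked with zero error.
  • 8t^2: e_ss = 16/K_a with K_a=1500/323 → 1292/375.
Total e_ss = 1292/375.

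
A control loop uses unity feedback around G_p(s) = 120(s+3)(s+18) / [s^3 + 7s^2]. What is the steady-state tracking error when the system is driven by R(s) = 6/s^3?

Lowest-order denominator term is 7s^2, so the open loop has 2 poles at the origin → type 2 system.
K_a = lim_{s→0} s^2·G_p(s) = 120·3·18 / 7 = 6480/7.
r(t) = 3t^2 gives R(s) = 6/s^3.
e_ss = 6/K_a = 6/(6480/7) = 7/1080.

7/1080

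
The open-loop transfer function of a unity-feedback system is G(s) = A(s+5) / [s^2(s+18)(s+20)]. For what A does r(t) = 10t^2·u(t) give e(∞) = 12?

120

G(s) has two factors of s in the denominator, so the system is type 2.
K_a = lim_{s→0} s^2·G(s) = A·5 / (18·20) = (1/72)·A.
e_ss = 20/K_a = 12 ⇒ K_a = 5/3 ⇒ A = (5/3)/(1/72) = 120.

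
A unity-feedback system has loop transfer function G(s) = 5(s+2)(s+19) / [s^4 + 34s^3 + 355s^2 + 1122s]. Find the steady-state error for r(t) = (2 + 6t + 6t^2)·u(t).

infinity

Factoring s from the denominator leaves a polynomial with constant term 1122, so the system is type 1. Taking each input component in turn:
  • 2: tracked with zero error.
  • 6t: e_ss = 6/K_v with K_v=95/561 → 3366/95.
  • 6t^2: a type-1 system cannot track it, e_ss → ∞.
The unbounded component dominates.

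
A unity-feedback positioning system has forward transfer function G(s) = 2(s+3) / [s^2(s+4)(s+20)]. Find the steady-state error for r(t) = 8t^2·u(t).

System type = 2 (two poles at s=0).
K_a = lim_{s→0} s^2·G(s) = 2·3 / (4·20) = 0.075.
r(t) = 8t^2 gives R(s) = 16/s^3.
e_ss = 16/K_a = 16/0.075 = 640/3.

640/3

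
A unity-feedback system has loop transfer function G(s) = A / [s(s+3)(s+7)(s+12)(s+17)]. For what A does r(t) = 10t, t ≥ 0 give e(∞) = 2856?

15

The open loop has one pole at the origin → type 1 system.
K_v = lim_{s→0} s·G(s) = A / (3·7·12·17) = (1/4284)·A.
e_ss = 10/K_v = 2856 ⇒ K_v = 5/1428 ⇒ A = (5/1428)/(1/4284) = 15.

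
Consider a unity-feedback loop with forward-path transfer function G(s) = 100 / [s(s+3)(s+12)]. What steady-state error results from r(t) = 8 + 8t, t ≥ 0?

2.88

One free integrator in G(s): this is a type 1 system. Taking each input component in turn:
  • 8: tracked with zero error.
  • 8t: e_ss = 8/K_v with K_v=25/9 → 2.88.
Total e_ss = 2.88.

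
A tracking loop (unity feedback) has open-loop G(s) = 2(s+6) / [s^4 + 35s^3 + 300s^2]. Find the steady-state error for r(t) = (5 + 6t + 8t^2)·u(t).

400

The denominator has no term below 300s^2 — 2 poles at s=0, type 2. Taking each input component in turn:
  • 5: tracked with zero error.
  • 6t: tracked with zero error.
  • 8t^2: e_ss = 16/K_a with K_a=0.04 → 400.
Total e_ss = 400.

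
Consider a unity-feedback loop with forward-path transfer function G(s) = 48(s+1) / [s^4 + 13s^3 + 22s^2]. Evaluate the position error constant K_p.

K_p = lim_{s→0} G(s); with 2 poles at the origin the limit diverges, so K_p = ∞.

infinity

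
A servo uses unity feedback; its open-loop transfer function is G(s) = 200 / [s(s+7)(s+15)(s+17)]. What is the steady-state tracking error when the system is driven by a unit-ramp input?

8.925

G(s) has one factor of s in the denominator, so the system is type 1.
K_v = lim_{s→0} s·G(s) = 200 / (7·15·17) = 40/357.
e_ss = 1/K_v = 1/(40/357) = 8.925.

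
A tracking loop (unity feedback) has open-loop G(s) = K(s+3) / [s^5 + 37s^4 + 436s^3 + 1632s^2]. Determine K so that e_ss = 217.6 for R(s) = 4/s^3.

Lowest-order denominator term is 1632s^2, so the open loop has 2 poles at the origin → type 2 system.
K_a = lim_{s→0} s^2·G(s) = K·3 / 1632 = (1/544)·K.
e_ss = 4/K_a = 217.6 ⇒ K_a = 5/272 ⇒ K = (5/272)/(1/544) = 10.

10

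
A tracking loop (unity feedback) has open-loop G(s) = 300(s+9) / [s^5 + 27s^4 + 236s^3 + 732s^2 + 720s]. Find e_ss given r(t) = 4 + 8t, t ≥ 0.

32/15

Factoring s from the denominator leaves a polynomial with constant term 720, so the system is type 1. Treating each term separately:
  • 4: tracked with zero error.
  • 8t: e_ss = 8/K_v with K_v=3.75 → 32/15.
Total e_ss = 32/15.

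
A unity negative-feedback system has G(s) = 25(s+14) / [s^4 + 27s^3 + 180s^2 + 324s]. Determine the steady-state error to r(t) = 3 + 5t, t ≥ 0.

The denominator has no term below 324s — 1 pole at s=0, type 1. Taking each input component in turn:
  • 3: tracked with zero error.
  • 5t: e_ss = 5/K_v with K_v=175/162 → 162/35.
Total e_ss = 162/35.

162/35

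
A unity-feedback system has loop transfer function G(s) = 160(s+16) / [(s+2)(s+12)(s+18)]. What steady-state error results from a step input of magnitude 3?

System type = 0 (no poles at s=0).
K_p = lim_{s→0} G(s) = 160·16 / (2·12·18) = 160/27.
e_ss = 3/(1 + K_p) = 3/(187/27) = 81/187.

81/187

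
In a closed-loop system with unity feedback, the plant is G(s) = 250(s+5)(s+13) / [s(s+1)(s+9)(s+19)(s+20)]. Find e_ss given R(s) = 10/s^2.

The open loop has one pole at the origin → type 1 system.
K_v = lim_{s→0} s·G(s) = 250·5·13 / (1·9·19·20) = 1625/342.
e_ss = 10/K_v = 10/(1625/342) = 684/325.

684/325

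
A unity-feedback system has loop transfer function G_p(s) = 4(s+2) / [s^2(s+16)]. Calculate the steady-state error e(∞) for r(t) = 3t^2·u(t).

12

G_p(s) has two factors of s in the denominator, so the system is type 2.
K_a = lim_{s→0} s^2·G_p(s) = 4·2 / (16) = 0.5.
r(t) = 3t^2 gives R(s) = 6/s^3.
e_ss = 6/K_a = 6/0.5 = 12.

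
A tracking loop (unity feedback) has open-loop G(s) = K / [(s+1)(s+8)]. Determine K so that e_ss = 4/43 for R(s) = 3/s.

No free integrators in G(s): this is a type 0 system.
K_p = lim_{s→0} G(s) = K / (1·8) = 0.125·K.
e_ss = 3/(1 + K_p) = 4/43 ⇒ 1 + 0.125·K = 32.25 ⇒ K = 250.

250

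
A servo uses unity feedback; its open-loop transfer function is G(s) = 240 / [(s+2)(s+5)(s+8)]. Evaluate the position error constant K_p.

No free integrators in G(s): this is a type 0 system.
K_p = lim_{s→0} G(s) = 240 / (2·5·8) = 3.

3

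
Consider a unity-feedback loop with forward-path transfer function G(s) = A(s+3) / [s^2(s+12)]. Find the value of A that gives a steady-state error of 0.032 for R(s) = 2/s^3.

System type = 2 (two poles at s=0).
K_a = lim_{s→0} s^2·G(s) = A·3 / (12) = 0.25·A.
e_ss = 2/K_a = 0.032 ⇒ K_a = 62.5 ⇒ A = 62.5/0.25 = 250.

250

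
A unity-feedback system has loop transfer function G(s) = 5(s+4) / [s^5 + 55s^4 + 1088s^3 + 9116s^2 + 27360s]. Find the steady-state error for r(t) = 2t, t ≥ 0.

2736

Factoring s from the denominator leaves a polynomial with constant term 27360, so the system is type 1.
K_v = lim_{s→0} s·G(s) = 5·4 / 27360 = 1/1368.
e_ss = 2/K_v = 2/(1/1368) = 2736.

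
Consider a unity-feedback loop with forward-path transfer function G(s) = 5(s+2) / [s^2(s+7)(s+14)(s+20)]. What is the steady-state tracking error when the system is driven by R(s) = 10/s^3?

1960

G(s) has two factors of s in the denominator, so the system is type 2.
K_a = lim_{s→0} s^2·G(s) = 5·2 / (7·14·20) = 1/196.
r(t) = 5t^2 gives R(s) = 10/s^3.
e_ss = 10/K_a = 10/(1/196) = 1960.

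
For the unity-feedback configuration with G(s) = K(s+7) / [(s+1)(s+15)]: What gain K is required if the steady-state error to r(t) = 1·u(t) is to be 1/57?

120

System type = 0 (no poles at s=0).
K_p = lim_{s→0} G(s) = K·7 / (1·15) = (7/15)·K.
e_ss = 1/(1 + K_p) = 1/57 ⇒ 1 + (7/15)·K = 57 ⇒ K = 120.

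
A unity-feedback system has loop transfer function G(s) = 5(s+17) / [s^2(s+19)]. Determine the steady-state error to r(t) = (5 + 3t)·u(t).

0

The open loop has two poles at the origin → type 2 system. Taking each input component in turn:
  • 5: tracked with zero error.
  • 3t: tracked with zero error.
Total e_ss = 0.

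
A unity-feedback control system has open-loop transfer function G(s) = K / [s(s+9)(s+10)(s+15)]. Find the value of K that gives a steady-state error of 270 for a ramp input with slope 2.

10

The open loop has one pole at the origin → type 1 system.
K_v = lim_{s→0} s·G(s) = K / (9·10·15) = (1/1350)·K.
e_ss = 2/K_v = 270 ⇒ K_v = 1/135 ⇒ K = (1/135)/(1/1350) = 10.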